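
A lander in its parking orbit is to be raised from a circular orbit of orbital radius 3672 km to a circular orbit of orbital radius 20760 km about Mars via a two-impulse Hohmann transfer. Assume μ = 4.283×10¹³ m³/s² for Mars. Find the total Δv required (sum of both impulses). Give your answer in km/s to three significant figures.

Δv_total ≈ 1.69 km/s

r₁ = 3672 km = 3.672×10⁶ m.
r₂ = 20760 km = 2.076×10⁷ m.
Transfer ellipse a_t = (r₁ + r₂)/2 = 1.222×10⁷ m.
At r₁: circular v_c1 = √(μ/r₁) = 3415 m/s; transfer-periapsis v_p = √[μ(2/r₁ − 1/a_t)] = 4452 m/s.
Δv₁ = v_p − v_c1 = 1037 m/s.
At r₂: circular v_c2 = √(μ/r₂) = 1436 m/s; transfer-apoapsis v_a = √[μ(2/r₂ − 1/a_t)] = 787.5 m/s.
Δv₂ = v_c2 − v_a = 648.9 m/s.
Total Δv = Δv₁ + Δv₂ = 1686 m/s = 1.686 km/s.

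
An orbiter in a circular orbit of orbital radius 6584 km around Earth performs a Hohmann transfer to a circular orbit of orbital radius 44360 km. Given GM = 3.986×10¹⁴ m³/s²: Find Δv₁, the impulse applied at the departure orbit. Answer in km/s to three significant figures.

Δv ≈ 2.49 km/s

r₁ = 6584 km = 6.584×10⁶ m.
r₂ = 44360 km = 4.436×10⁷ m.
Transfer ellipse a_t = (r₁ + r₂)/2 = 2.547×10⁷ m.
At r₁: circular v_c1 = √(μ/r₁) = 7781 m/s; transfer-perigee v_p = √[μ(2/r₁ − 1/a_t)] = 10270 m/s.
Δv₁ = v_p − v_c1 = 2487 m/s.
= 2.487 km/s.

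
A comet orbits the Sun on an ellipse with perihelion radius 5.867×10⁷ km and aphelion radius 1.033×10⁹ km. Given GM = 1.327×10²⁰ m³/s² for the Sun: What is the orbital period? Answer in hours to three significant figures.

Semi-major axis a = (r_p + r_a)/2 = (5.8670×10⁷ + 1.0330×10⁹)/2 = 5.4584×10⁸ km = 5.458×10¹¹ m.
By Kepler's third law T = 2π√(a³/μ) = 2π × 3.501×10⁷ = 2.200×10⁸ s.
= 61100 hours.

T ≈ 61100 hours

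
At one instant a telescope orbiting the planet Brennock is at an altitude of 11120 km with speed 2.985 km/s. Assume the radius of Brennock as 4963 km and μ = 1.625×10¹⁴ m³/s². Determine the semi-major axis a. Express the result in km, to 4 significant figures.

a ≈ 14380 km

r = 4963 + 11120 = 16083 km = 1.608×10⁷ m.
Vis-viva rearranged: 1/a = 2/r − v²/μ = 1.244×10⁻⁷ − 5.483×10⁻⁸ = 6.952×10⁻⁸ m⁻¹.
a = 1.438×10⁷ m = 14384 km.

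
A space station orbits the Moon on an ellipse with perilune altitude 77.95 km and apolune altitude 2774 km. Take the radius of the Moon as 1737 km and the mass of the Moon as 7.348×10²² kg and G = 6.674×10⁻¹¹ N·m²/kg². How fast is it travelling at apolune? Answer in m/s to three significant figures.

v ≈ 790 m/s

μ = GM = 6.674×10⁻¹¹ × 7.348×10²² = 4.904×10¹² m³/s².
r_p = 1737 + 77.95 = 1815.0 km = 1.8150×10⁶ m.
r_a = 1737 + 2774 = 4511.0 km = 4.5110×10⁶ m.
Semi-major axis a = (r_p + r_a)/2 = 3163.0 km = 3.163×10⁶ m.
Vis-viva: v² = μ(2/r − 1/a) = 4.904×10¹² × (4.434×10⁻⁷ − 3.162×10⁻⁷) = 6.238×10⁵ m²/s².
v = 789.8 m/s.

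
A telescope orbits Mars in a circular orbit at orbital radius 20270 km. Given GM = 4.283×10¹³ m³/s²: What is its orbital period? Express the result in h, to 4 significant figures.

r = 20270 km = 2.027×10⁷ m.
Kepler's third law: T = 2π√(r³/μ) = 2π√((2.027×10⁷)³ / 4.283×10¹³).
r³/μ = 1.945×10⁸ s², so T = 2π × 1.394×10⁴ = 8.762×10⁴ s.
Converting: 8.762×10⁴ s ÷ 3600 = 24.34 h.

T ≈ 24.34 h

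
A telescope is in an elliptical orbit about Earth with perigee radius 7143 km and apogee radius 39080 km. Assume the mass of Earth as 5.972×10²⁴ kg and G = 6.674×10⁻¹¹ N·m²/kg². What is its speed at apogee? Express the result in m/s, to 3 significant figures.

μ = GM = 6.674×10⁻¹¹ × 5.972×10²⁴ = 3.986×10¹⁴ m³/s².
Semi-major axis a = (r_p + r_a)/2 = 23112 km = 2.311×10⁷ m.
Vis-viva: v² = μ(2/r − 1/a) = 3.986×10¹⁴ × (5.118×10⁻⁸ − 4.327×10⁻⁸) = 3.152×10⁶ m²/s².
v = 1775 m/s.

v ≈ 1780 m/s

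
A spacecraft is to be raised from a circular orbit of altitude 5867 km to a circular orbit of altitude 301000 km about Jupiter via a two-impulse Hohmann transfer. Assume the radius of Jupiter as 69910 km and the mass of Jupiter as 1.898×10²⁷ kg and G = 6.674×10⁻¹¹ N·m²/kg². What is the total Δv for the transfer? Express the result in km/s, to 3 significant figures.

Δv_total ≈ 19.5 km/s

μ = GM = 6.674×10⁻¹¹ × 1.898×10²⁷ = 1.267×10¹⁷ m³/s².
r₁ = 69910 + 5867 = 75777 km = 7.5777×10⁷ m.
r₂ = 69910 + 301000 = 370910 km = 3.7091×10⁸ m.
Transfer ellipse a_t = (r₁ + r₂)/2 = 2.233×10⁸ m.
At r₁: circular v_c1 = √(μ/r₁) = 40890 m/s; transfer-perijove v_p = √[μ(2/r₁ − 1/a_t)] = 52690 m/s.
Δv₁ = v_p − v_c1 = 11800 m/s.
At r₂: circular v_c2 = √(μ/r₂) = 18480 m/s; transfer-apojove v_a = √[μ(2/r₂ − 1/a_t)] = 10760 m/s.
Δv₂ = v_c2 − v_a = 7716 m/s.
Total Δv = Δv₁ + Δv₂ = 19520 m/s = 19.52 km/s.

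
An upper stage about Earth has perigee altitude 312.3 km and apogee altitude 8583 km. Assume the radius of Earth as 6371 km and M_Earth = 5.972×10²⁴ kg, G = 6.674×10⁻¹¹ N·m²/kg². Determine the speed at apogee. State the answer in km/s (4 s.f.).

μ = GM = 6.674×10⁻¹¹ × 5.972×10²⁴ = 3.986×10¹⁴ m³/s².
r_p = 6371 + 312.3 = 6683.3 km = 6.6833×10⁶ m.
r_a = 6371 + 8583 = 14954 km = 1.4954×10⁷ m.
Semi-major axis a = (r_p + r_a)/2 = 10819 km = 1.082×10⁷ m.
Vis-viva: v² = μ(2/r − 1/a) = 3.986×10¹⁴ × (1.337×10⁻⁷ − 9.243×10⁻⁸) = 1.647×10⁷ m²/s².
v = 4058 m/s = 4.058 km/s.

v ≈ 4.058 km/s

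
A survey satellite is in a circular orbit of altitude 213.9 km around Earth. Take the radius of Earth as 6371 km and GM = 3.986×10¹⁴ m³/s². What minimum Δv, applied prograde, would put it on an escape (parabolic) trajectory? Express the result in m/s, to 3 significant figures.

r = 6371 + 213.9 = 6584.9 km = 6.5849×10⁶ m.
Circular speed v_c = √(μ/r) = 7780 m/s.
Escape speed v_esc = √(2μ/r) = √2 × v_c = 11000 m/s.
Δv = v_esc − v_c = 3223 m/s.

Δv ≈ 3220 m/s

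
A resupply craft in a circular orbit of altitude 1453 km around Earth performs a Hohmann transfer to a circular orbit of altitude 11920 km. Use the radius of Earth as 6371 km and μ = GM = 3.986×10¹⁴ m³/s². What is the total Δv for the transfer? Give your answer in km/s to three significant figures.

r₁ = 6371 + 1453 = 7824.0 km = 7.8240×10⁶ m.
r₂ = 6371 + 11920 = 18291 km = 1.8291×10⁷ m.
Transfer ellipse a_t = (r₁ + r₂)/2 = 1.306×10⁷ m.
At r₁: circular v_c1 = √(μ/r₁) = 7138 m/s; transfer-perigee v_p = √[μ(2/r₁ − 1/a_t)] = 8448 m/s.
Δv₁ = v_p − v_c1 = 1310 m/s.
At r₂: circular v_c2 = √(μ/r₂) = 4668 m/s; transfer-apogee v_a = √[μ(2/r₂ − 1/a_t)] = 3614 m/s.
Δv₂ = v_c2 − v_a = 1055 m/s.
Total Δv = Δv₁ + Δv₂ = 2365 m/s = 2.365 km/s.

Δv_total ≈ 2.36 km/s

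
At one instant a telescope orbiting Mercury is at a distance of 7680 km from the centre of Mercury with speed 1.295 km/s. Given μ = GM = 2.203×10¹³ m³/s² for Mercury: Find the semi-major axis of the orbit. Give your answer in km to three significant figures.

r = 7.680×10⁶ m.
Specific orbital energy ε = v²/2 − μ/r = (1295)²/2 − 2.203×10¹³/7.680×10⁶ = -2.030×10⁶ J/kg.
Since ε = −μ/(2a), a = −μ/(2ε) = 5.426×10⁶ m = 5426.2 km.

a ≈ 5430 km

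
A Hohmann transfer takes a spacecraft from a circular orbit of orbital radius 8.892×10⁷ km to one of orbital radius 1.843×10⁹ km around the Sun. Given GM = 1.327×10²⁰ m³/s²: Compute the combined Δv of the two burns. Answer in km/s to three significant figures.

r₁ = 8.892×10⁷ km = 8.892×10¹⁰ m.
r₂ = 1.843×10⁹ km = 1.843×10¹² m.
Transfer ellipse a_t = (r₁ + r₂)/2 = 9.660×10¹¹ m.
At r₁: circular v_c1 = √(μ/r₁) = 38630 m/s; transfer-perihelion v_p = √[μ(2/r₁ − 1/a_t)] = 53360 m/s.
Δv₁ = v_p − v_c1 = 14730 m/s.
At r₂: circular v_c2 = √(μ/r₂) = 8485 m/s; transfer-aphelion v_a = √[μ(2/r₂ − 1/a_t)] = 2575 m/s.
Δv₂ = v_c2 − v_a = 5911 m/s.
Total Δv = Δv₁ + Δv₂ = 20640 m/s = 20.64 km/s.

Δv_total ≈ 20.6 km/s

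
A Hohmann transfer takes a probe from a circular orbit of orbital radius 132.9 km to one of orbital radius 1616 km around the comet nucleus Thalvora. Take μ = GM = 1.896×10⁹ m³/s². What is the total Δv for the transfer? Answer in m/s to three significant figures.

r₁ = 132.9 km = 1.329×10⁵ m.
r₂ = 1616 km = 1.616×10⁶ m.
Transfer ellipse a_t = (r₁ + r₂)/2 = 8.744×10⁵ m.
At r₁: circular v_c1 = √(μ/r₁) = 119.4 m/s; transfer-periapsis v_p = √[μ(2/r₁ − 1/a_t)] = 162.4 m/s.
Δv₁ = v_p − v_c1 = 42.93 m/s.
At r₂: circular v_c2 = √(μ/r₂) = 34.25 m/s; transfer-apoapsis v_a = √[μ(2/r₂ − 1/a_t)] = 13.35 m/s.
Δv₂ = v_c2 − v_a = 20.90 m/s.
Total Δv = Δv₁ + Δv₂ = 63.83 m/s.

Δv_total ≈ 63.8 m/s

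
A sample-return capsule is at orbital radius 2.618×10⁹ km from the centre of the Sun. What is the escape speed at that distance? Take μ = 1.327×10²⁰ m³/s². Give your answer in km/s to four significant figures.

v_esc ≈ 10.07 km/s

r = 2.618×10⁹ km = 2.618×10¹² m.
Escape speed v_esc = √(2μ/r) = √(2 × 1.327×10²⁰ / 2.618×10¹²) = √(1.014×10⁸) = 10070 m/s.
= 10.07 km/s.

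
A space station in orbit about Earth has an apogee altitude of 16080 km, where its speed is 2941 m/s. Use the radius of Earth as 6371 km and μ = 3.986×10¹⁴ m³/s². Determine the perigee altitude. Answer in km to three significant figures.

r_a = 6371 + 16080 = 22451 km = 2.245×10⁷ m.
Specific energy ε = v²/2 − μ/r = -1.343×10⁷ J/kg, so a = −μ/(2ε) = 1.484×10⁷ m.
The apsides satisfy r_p + r_a = 2a, so the perigee radius is 2a − r_a = 7.230×10⁶ m = 7230.0 km.
Perigee altitude = 7230.0 − 6371 = 858.97 km.

perigee altitude ≈ 859 km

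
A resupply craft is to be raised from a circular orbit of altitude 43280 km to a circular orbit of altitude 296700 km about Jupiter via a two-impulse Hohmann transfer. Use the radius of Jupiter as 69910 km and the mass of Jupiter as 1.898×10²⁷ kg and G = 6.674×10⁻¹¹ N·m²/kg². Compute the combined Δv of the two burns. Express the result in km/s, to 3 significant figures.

μ = GM = 6.674×10⁻¹¹ × 1.898×10²⁷ = 1.267×10¹⁷ m³/s².
r₁ = 69910 + 43280 = 113190 km = 1.1319×10⁸ m.
r₂ = 69910 + 296700 = 366610 km = 3.6661×10⁸ m.
Transfer ellipse a_t = (r₁ + r₂)/2 = 2.399×10⁸ m.
At r₁: circular v_c1 = √(μ/r₁) = 33450 m/s; transfer-perijove v_p = √[μ(2/r₁ − 1/a_t)] = 41350 m/s.
Δv₁ = v_p − v_c1 = 7901 m/s.
At r₂: circular v_c2 = √(μ/r₂) = 18590 m/s; transfer-apojove v_a = √[μ(2/r₂ − 1/a_t)] = 12770 m/s.
Δv₂ = v_c2 − v_a = 5820 m/s.
Total Δv = Δv₁ + Δv₂ = 13720 m/s = 13.72 km/s.

Δv_total ≈ 13.7 km/s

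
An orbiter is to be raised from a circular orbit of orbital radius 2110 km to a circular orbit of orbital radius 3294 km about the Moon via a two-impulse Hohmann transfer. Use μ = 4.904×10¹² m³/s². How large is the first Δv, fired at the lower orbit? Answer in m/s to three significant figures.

r₁ = 2110 km = 2.110×10⁶ m.
r₂ = 3294 km = 3.294×10⁶ m.
Transfer ellipse a_t = (r₁ + r₂)/2 = 2.702×10⁶ m.
At r₁: circular v_c1 = √(μ/r₁) = 1525 m/s; transfer-perilune v_p = √[μ(2/r₁ − 1/a_t)] = 1683 m/s.
Δv₁ = v_p − v_c1 = 158.7 m/s.

Δv ≈ 159 m/s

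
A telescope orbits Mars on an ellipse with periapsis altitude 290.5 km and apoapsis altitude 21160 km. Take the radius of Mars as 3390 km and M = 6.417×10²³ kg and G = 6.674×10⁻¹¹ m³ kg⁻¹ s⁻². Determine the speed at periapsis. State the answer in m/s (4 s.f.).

μ = GM = 6.674×10⁻¹¹ × 6.417×10²³ = 4.283×10¹³ m³/s².
r_p = 3390 + 290.5 = 3680.5 km = 3.6805×10⁶ m.
r_a = 3390 + 21160 = 24550 km = 2.4550×10⁷ m.
Semi-major axis a = (r_p + r_a)/2 = 14115 km = 1.412×10⁷ m.
Vis-viva: v² = μ(2/r − 1/a) = 4.283×10¹³ × (5.434×10⁻⁷ − 7.085×10⁻⁸) = 2.024×10⁷ m²/s².
v = 4499 m/s.

v ≈ 4499 m/s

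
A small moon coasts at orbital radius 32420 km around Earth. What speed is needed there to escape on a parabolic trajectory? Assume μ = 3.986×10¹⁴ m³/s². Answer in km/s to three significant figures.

r = 32420 km = 3.242×10⁷ m.
Escape speed v_esc = √(2μ/r) = √(2 × 3.986×10¹⁴ / 3.242×10⁷) = √(2.459×10⁷) = 4959 m/s.
= 4.959 km/s.

v_esc ≈ 4.96 km/s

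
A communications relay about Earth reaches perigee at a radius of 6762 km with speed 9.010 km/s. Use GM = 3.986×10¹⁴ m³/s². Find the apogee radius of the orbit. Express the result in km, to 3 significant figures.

r_p = 6.762×10⁶ m.
Specific energy ε = v²/2 − μ/r = -1.836×10⁷ J/kg, so a = −μ/(2ε) = 1.086×10⁷ m.
The apsides satisfy r_p + r_a = 2a, so the apogee radius is 2a − r_p = 1.495×10⁷ m = 14952 km.

apogee radius ≈ 15000 km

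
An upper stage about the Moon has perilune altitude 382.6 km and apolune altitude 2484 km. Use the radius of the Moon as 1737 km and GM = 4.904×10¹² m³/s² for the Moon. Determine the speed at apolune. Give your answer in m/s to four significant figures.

v ≈ 881.3 m/s

r_p = 1737 + 382.6 = 2119.6 km = 2.1196×10⁶ m.
r_a = 1737 + 2484 = 4221.0 km = 4.2210×10⁶ m.
Semi-major axis a = (r_p + r_a)/2 = 3170.3 km = 3.170×10⁶ m.
Vis-viva: v² = μ(2/r − 1/a) = 4.904×10¹² × (4.738×10⁻⁷ − 3.154×10⁻⁷) = 7.768×10⁵ m²/s².
v = 881.3 m/s.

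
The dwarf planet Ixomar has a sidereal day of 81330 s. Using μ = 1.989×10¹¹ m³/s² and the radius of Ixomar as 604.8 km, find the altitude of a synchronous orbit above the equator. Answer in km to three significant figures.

A synchronous orbit has period T, so by Kepler's third law a = (μT²/4π²)^(1/3).
μT²/4π² = 1.989×10¹¹ × (8.133×10⁴)² / 39.48 = 3.333×10¹⁹ m³.
a = 3.218×10⁶ m = 3218.0 km.
Altitude h = a − R = 3218.0 − 604.8 = 2613.2 km.

h_sync ≈ 2610 km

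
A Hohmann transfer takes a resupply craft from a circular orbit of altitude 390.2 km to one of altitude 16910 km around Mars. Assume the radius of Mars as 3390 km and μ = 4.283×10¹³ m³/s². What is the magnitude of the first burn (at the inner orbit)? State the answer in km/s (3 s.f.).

Δv ≈ 1.00 km/s

r₁ = 3390 + 390.2 = 3780.2 km = 3.7802×10⁶ m.
r₂ = 3390 + 16910 = 20300 km = 2.0300×10⁷ m.
Transfer ellipse a_t = (r₁ + r₂)/2 = 1.204×10⁷ m.
At r₁: circular v_c1 = √(μ/r₁) = 3366 m/s; transfer-periapsis v_p = √[μ(2/r₁ − 1/a_t)] = 4371 m/s.
Δv₁ = v_p − v_c1 = 1005 m/s.
= 1.005 km/s.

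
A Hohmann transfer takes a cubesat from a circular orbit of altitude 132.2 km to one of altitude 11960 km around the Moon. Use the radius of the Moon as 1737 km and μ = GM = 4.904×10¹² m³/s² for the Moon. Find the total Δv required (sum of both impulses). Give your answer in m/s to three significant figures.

Δv_total ≈ 834 m/s

r₁ = 1737 + 132.2 = 1869.2 km = 1.8692×10⁶ m.
r₂ = 1737 + 11960 = 13697 km = 1.3697×10⁷ m.
Transfer ellipse a_t = (r₁ + r₂)/2 = 7.783×10⁶ m.
At r₁: circular v_c1 = √(μ/r₁) = 1620 m/s; transfer-perilune v_p = √[μ(2/r₁ − 1/a_t)] = 2149 m/s.
Δv₁ = v_p − v_c1 = 529.0 m/s.
At r₂: circular v_c2 = √(μ/r₂) = 598.4 m/s; transfer-apolune v_a = √[μ(2/r₂ − 1/a_t)] = 293.2 m/s.
Δv₂ = v_c2 − v_a = 305.1 m/s.
Total Δv = Δv₁ + Δv₂ = 834.1 m/s.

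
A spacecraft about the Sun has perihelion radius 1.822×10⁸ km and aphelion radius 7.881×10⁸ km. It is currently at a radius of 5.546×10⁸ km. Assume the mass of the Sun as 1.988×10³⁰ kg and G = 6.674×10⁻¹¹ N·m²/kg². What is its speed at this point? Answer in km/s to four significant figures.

μ = GM = 6.674×10⁻¹¹ × 1.988×10³⁰ = 1.327×10²⁰ m³/s².
Semi-major axis a = (r_p + r_a)/2 = 4.8515×10⁸ km = 4.852×10¹¹ m.
Vis-viva: v² = μ(2/r − 1/a) = 1.327×10²⁰ × (3.606×10⁻¹² − 2.061×10⁻¹²) = 2.050×10⁸ m²/s².
v = 14320 m/s = 14.32 km/s.

v ≈ 14.32 km/s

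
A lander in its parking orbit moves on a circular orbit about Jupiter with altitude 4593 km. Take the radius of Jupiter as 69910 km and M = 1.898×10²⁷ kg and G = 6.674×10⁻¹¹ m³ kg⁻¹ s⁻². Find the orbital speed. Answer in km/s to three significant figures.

v ≈ 41.2 km/s

μ = GM = 6.674×10⁻¹¹ × 1.898×10²⁷ = 1.267×10¹⁷ m³/s².
r = 69910 + 4593 = 74503 km = 7.4503×10⁷ m.
For a circular orbit v = √(μ/r) = √(1.267×10¹⁷ / 7.450×10⁷) = √(1.700×10⁹) = 41230 m/s.
That is 41.23 km/s.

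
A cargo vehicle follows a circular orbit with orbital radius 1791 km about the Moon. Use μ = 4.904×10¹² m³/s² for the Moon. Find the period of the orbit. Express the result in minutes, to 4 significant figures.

r = 1791 km = 1.791×10⁶ m.
Kepler's third law: T = 2π√(r³/μ) = 2π√((1.791×10⁶)³ / 4.904×10¹²).
r³/μ = 1.171×10⁶ s², so T = 2π × 1.082×10³ = 6.801×10³ s.
Converting: 6.801×10³ s ÷ 60.00 = 113.3 minutes.

T ≈ 113.3 minutes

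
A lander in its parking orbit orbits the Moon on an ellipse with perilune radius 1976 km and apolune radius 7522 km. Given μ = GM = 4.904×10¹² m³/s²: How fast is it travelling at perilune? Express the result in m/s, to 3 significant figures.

v ≈ 1980 m/s

Semi-major axis a = (r_p + r_a)/2 = 4749.0 km = 4.749×10⁶ m.
Vis-viva: v² = μ(2/r − 1/a) = 4.904×10¹² × (1.012×10⁻⁶ − 2.106×10⁻⁷) = 3.931×10⁶ m²/s².
v = 1983 m/s.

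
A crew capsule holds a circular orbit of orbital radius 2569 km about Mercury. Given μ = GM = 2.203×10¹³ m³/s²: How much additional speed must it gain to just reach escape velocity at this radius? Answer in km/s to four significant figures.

r = 2569 km = 2.569×10⁶ m.
Circular speed v_c = √(μ/r) = 2928 m/s.
Escape speed v_esc = √(2μ/r) = √2 × v_c = 4141 m/s.
Δv = v_esc − v_c = 1213 m/s = 1.213 km/s.

Δv ≈ 1.213 km/s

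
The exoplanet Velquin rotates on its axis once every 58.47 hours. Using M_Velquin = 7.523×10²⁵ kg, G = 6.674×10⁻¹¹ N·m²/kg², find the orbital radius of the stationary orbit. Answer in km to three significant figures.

μ = GM = 6.674×10⁻¹¹ × 7.523×10²⁵ = 5.021×10¹⁵ m³/s².
T = 58.47 hours = 2.105×10⁵ s.
A synchronous orbit has period T, so by Kepler's third law a = (μT²/4π²)^(1/3).
μT²/4π² = 5.021×10¹⁵ × (2.105×10⁵)² / 39.48 = 5.635×10²⁴ m³.
a = 1.779×10⁸ m = 1.7795×10⁵ km.

r_sync ≈ 1.78×10⁵ km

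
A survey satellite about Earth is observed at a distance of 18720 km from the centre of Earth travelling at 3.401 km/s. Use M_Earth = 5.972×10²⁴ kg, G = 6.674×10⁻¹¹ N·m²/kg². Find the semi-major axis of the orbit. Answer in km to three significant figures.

μ = GM = 6.674×10⁻¹¹ × 5.972×10²⁴ = 3.986×10¹⁴ m³/s².
r = 1.872×10⁷ m.
Vis-viva rearranged: 1/a = 2/r − v²/μ = 1.068×10⁻⁷ − 2.902×10⁻⁸ = 7.782×10⁻⁸ m⁻¹.
a = 1.285×10⁷ m = 12851 km.

a ≈ 12900 km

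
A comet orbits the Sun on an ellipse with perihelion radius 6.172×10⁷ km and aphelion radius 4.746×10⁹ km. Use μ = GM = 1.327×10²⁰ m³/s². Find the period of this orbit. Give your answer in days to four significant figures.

T ≈ 23530 days

Semi-major axis a = (r_p + r_a)/2 = (6.1720×10⁷ + 4.7460×10⁹)/2 = 2.4039×10⁹ km = 2.404×10¹² m.
By Kepler's third law T = 2π√(a³/μ) = 2π × 3.235×10⁸ = 2.033×10⁹ s.
= 23530 days.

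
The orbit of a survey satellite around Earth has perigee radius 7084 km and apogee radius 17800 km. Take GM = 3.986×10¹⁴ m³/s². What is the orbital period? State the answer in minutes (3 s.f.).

T ≈ 230 minutes

Semi-major axis a = (r_p + r_a)/2 = (7084.0 + 17800)/2 = 12442 km = 1.244×10⁷ m.
By Kepler's third law T = 2π√(a³/μ) = 2π × 2.198×10³ = 1.381×10⁴ s.
= 230.2 minutes.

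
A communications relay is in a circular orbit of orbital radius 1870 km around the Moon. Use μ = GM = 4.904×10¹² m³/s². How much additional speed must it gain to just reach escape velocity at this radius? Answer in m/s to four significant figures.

r = 1870 km = 1.870×10⁶ m.
Circular speed v_c = √(μ/r) = 1619 m/s.
Escape speed v_esc = √(2μ/r) = √2 × v_c = 2290 m/s.
Δv = v_esc − v_c = 670.8 m/s.

Δv ≈ 670.8 m/s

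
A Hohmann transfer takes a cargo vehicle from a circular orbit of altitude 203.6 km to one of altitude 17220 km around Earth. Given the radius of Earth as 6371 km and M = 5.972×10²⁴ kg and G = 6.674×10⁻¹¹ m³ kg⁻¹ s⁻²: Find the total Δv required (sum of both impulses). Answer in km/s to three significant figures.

Δv_total ≈ 3.35 km/s

μ = GM = 6.674×10⁻¹¹ × 5.972×10²⁴ = 3.986×10¹⁴ m³/s².
r₁ = 6371 + 203.6 = 6574.6 km = 6.5746×10⁶ m.
r₂ = 6371 + 17220 = 23591 km = 2.3591×10⁷ m.
Transfer ellipse a_t = (r₁ + r₂)/2 = 1.508×10⁷ m.
At r₁: circular v_c1 = √(μ/r₁) = 7786 m/s; transfer-perigee v_p = √[μ(2/r₁ − 1/a_t)] = 9738 m/s.
Δv₁ = v_p − v_c1 = 1951 m/s.
At r₂: circular v_c2 = √(μ/r₂) = 4110 m/s; transfer-apogee v_a = √[μ(2/r₂ − 1/a_t)] = 2714 m/s.
Δv₂ = v_c2 − v_a = 1397 m/s.
Total Δv = Δv₁ + Δv₂ = 3348 m/s = 3.348 km/s.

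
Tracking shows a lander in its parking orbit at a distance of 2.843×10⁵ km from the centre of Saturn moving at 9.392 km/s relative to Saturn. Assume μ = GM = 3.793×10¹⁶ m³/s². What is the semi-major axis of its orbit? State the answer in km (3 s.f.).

r = 2.843×10⁸ m.
Vis-viva rearranged: 1/a = 2/r − v²/μ = 7.035×10⁻⁹ − 2.326×10⁻⁹ = 4.709×10⁻⁹ m⁻¹.
a = 2.123×10⁸ m = 2.1235×10⁵ km.

a ≈ 2.12×10⁵ km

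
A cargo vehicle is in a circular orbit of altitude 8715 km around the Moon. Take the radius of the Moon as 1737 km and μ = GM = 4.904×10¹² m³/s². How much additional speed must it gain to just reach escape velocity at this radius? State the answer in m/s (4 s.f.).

Δv ≈ 283.7 m/s

r = 1737 + 8715 = 10452 km = 1.0452×10⁷ m.
Circular speed v_c = √(μ/r) = 685.0 m/s.
Escape speed v_esc = √(2μ/r) = √2 × v_c = 968.7 m/s.
Δv = v_esc − v_c = 283.7 m/s.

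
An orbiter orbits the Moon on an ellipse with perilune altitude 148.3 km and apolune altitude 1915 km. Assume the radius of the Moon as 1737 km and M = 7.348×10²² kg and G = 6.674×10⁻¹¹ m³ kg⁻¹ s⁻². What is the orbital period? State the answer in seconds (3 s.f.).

T ≈ 13100 seconds

μ = GM = 6.674×10⁻¹¹ × 7.348×10²² = 4.904×10¹² m³/s².
r_p = 1737 + 148.3 = 1885.3 km = 1.8853×10⁶ m.
r_a = 1737 + 1915 = 3652.0 km = 3.6520×10⁶ m.
Semi-major axis a = (r_p + r_a)/2 = (1885.3 + 3652.0)/2 = 2768.7 km = 2.769×10⁶ m.
By Kepler's third law T = 2π√(a³/μ) = 2π × 2.080×10³ = 1.307×10⁴ s.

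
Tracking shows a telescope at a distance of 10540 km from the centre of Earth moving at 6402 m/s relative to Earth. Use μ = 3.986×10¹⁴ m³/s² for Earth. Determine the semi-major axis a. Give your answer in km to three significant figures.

r = 1.054×10⁷ m.
Vis-viva rearranged: 1/a = 2/r − v²/μ = 1.898×10⁻⁷ − 1.028×10⁻⁷ = 8.693×10⁻⁸ m⁻¹.
a = 1.150×10⁷ m = 11504 km.

a ≈ 11500 km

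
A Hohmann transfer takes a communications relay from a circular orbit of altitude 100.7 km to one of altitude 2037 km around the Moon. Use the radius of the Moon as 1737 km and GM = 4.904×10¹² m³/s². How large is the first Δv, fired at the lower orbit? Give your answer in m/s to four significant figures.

Δv ≈ 261.0 m/s

r₁ = 1737 + 100.7 = 1837.7 km = 1.8377×10⁶ m.
r₂ = 1737 + 2037 = 3774.0 km = 3.7740×10⁶ m.
Transfer ellipse a_t = (r₁ + r₂)/2 = 2.806×10⁶ m.
At r₁: circular v_c1 = √(μ/r₁) = 1634 m/s; transfer-perilune v_p = √[μ(2/r₁ − 1/a_t)] = 1895 m/s.
Δv₁ = v_p − v_c1 = 261.0 m/s.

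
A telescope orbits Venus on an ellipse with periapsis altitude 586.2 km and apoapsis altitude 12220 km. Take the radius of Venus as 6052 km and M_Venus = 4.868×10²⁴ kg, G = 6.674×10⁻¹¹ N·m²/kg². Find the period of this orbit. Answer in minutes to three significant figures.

μ = GM = 6.674×10⁻¹¹ × 4.868×10²⁴ = 3.249×10¹⁴ m³/s².
r_p = 6052 + 586.2 = 6638.2 km = 6.6382×10⁶ m.
r_a = 6052 + 12220 = 18272 km = 1.8272×10⁷ m.
Semi-major axis a = (r_p + r_a)/2 = (6638.2 + 18272)/2 = 12455 km = 1.246×10⁷ m.
By Kepler's third law T = 2π√(a³/μ) = 2π × 2.439×10³ = 1.532×10⁴ s.
= 255.4 minutes.

T ≈ 255 minutes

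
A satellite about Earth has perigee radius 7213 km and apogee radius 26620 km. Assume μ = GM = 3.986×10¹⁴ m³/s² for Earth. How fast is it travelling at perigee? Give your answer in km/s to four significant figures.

v ≈ 9.325 km/s

Semi-major axis a = (r_p + r_a)/2 = 16916 km = 1.692×10⁷ m.
Vis-viva: v² = μ(2/r − 1/a) = 3.986×10¹⁴ × (2.773×10⁻⁷ − 5.911×10⁻⁸) = 8.696×10⁷ m²/s².
v = 9325 m/s = 9.325 km/s.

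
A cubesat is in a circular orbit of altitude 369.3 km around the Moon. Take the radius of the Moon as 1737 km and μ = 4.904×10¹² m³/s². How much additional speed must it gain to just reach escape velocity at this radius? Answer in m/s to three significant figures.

r = 1737 + 369.3 = 2106.3 km = 2.1063×10⁶ m.
Circular speed v_c = √(μ/r) = 1526 m/s.
Escape speed v_esc = √(2μ/r) = √2 × v_c = 2158 m/s.
Δv = v_esc − v_c = 632.0 m/s.

Δv ≈ 632 m/s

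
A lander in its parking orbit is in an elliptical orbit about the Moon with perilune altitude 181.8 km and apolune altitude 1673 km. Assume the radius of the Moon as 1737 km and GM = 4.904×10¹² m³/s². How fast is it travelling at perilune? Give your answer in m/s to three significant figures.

v ≈ 1810 m/s

r_p = 1737 + 181.8 = 1918.8 km = 1.9188×10⁶ m.
r_a = 1737 + 1673 = 3410.0 km = 3.4100×10⁶ m.
Semi-major axis a = (r_p + r_a)/2 = 2664.4 km = 2.664×10⁶ m.
Vis-viva: v² = μ(2/r − 1/a) = 4.904×10¹² × (1.042×10⁻⁶ − 3.753×10⁻⁷) = 3.271×10⁶ m²/s².
v = 1809 m/s.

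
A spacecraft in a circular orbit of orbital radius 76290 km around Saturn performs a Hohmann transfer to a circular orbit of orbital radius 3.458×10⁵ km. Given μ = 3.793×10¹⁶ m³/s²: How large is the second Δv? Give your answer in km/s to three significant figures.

Δv ≈ 4.18 km/s

r₁ = 76290 km = 7.629×10⁷ m.
r₂ = 3.458×10⁵ km = 3.458×10⁸ m.
Transfer ellipse a_t = (r₁ + r₂)/2 = 2.110×10⁸ m.
At r₁: circular v_c1 = √(μ/r₁) = 22300 m/s; transfer-perikrone v_p = √[μ(2/r₁ − 1/a_t)] = 28540 m/s.
At r₂: circular v_c2 = √(μ/r₂) = 10470 m/s; transfer-apokrone v_a = √[μ(2/r₂ − 1/a_t)] = 6297 m/s.
Δv₂ = v_c2 − v_a = 4176 m/s.
= 4.176 km/s.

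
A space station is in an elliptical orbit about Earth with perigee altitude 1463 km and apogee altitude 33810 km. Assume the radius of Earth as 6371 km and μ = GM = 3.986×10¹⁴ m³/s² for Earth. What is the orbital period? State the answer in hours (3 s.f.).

r_p = 6371 + 1463 = 7834.0 km = 7.8340×10⁶ m.
r_a = 6371 + 33810 = 40181 km = 4.0181×10⁷ m.
Semi-major axis a = (r_p + r_a)/2 = (7834.0 + 40181)/2 = 24008 km = 2.401×10⁷ m.
By Kepler's third law T = 2π√(a³/μ) = 2π × 5.892×10³ = 3.702×10⁴ s.
= 10.28 hours.

T ≈ 10.3 hours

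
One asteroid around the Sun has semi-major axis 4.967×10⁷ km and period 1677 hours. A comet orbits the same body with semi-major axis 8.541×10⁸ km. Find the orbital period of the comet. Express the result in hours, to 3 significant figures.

Kepler's third law: T² ∝ a³, so T₂ = T₁ (a₂/a₁)^(3/2).
a₂/a₁ = 17.20, (a₂/a₁)^(3/2) = 71.31.
T₂ = 1677 × 71.31 = 1.196×10⁵ hours.

T₂ ≈ 1.20×10⁵ hours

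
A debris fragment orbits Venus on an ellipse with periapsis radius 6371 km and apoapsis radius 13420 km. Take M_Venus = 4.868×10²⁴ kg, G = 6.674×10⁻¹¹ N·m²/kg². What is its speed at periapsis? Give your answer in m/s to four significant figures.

μ = GM = 6.674×10⁻¹¹ × 4.868×10²⁴ = 3.249×10¹⁴ m³/s².
Semi-major axis a = (r_p + r_a)/2 = 9895.5 km = 9.896×10⁶ m.
Vis-viva: v² = μ(2/r − 1/a) = 3.249×10¹⁴ × (3.139×10⁻⁷ − 1.011×10⁻⁷) = 6.916×10⁷ m²/s².
v = 8316 m/s.

v ≈ 8316 m/s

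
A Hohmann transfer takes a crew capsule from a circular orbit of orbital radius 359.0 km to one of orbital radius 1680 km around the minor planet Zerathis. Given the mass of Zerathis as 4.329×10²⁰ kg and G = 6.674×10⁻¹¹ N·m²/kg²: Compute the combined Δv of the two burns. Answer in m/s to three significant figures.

μ = GM = 6.674×10⁻¹¹ × 4.329×10²⁰ = 2.889×10¹⁰ m³/s².
r₁ = 359.0 km = 3.590×10⁵ m.
r₂ = 1680 km = 1.680×10⁶ m.
Transfer ellipse a_t = (r₁ + r₂)/2 = 1.020×10⁶ m.
At r₁: circular v_c1 = √(μ/r₁) = 283.7 m/s; transfer-periapsis v_p = √[μ(2/r₁ − 1/a_t)] = 364.2 m/s.
Δv₁ = v_p − v_c1 = 80.48 m/s.
At r₂: circular v_c2 = √(μ/r₂) = 131.1 m/s; transfer-apoapsis v_a = √[μ(2/r₂ − 1/a_t)] = 77.82 m/s.
Δv₂ = v_c2 − v_a = 53.32 m/s.
Total Δv = Δv₁ + Δv₂ = 133.8 m/s.

Δv_total ≈ 134 m/s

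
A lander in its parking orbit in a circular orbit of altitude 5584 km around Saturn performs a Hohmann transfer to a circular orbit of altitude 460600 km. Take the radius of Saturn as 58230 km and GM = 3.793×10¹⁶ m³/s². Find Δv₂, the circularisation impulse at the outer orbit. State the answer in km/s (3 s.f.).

r₁ = 58230 + 5584 = 63814 km = 6.3814×10⁷ m.
r₂ = 58230 + 460600 = 518830 km = 5.1883×10⁸ m.
Transfer ellipse a_t = (r₁ + r₂)/2 = 2.913×10⁸ m.
At r₁: circular v_c1 = √(μ/r₁) = 24380 m/s; transfer-perikrone v_p = √[μ(2/r₁ − 1/a_t)] = 32540 m/s.
At r₂: circular v_c2 = √(μ/r₂) = 8550 m/s; transfer-apokrone v_a = √[μ(2/r₂ − 1/a_t)] = 4002 m/s.
Δv₂ = v_c2 − v_a = 4548 m/s.
= 4.548 km/s.

Δv ≈ 4.55 km/s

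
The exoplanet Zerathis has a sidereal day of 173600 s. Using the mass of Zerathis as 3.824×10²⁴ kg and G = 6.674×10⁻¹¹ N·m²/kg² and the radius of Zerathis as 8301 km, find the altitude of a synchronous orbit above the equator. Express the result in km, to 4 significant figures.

μ = GM = 6.674×10⁻¹¹ × 3.824×10²⁴ = 2.552×10¹⁴ m³/s².
A synchronous orbit has period T, so by Kepler's third law a = (μT²/4π²)^(1/3).
μT²/4π² = 2.552×10¹⁴ × (1.736×10⁵)² / 39.48 = 1.948×10²³ m³.
a = 5.797×10⁷ m = 57972 km.
Altitude h = a − R = 57972 − 8301 = 49671 km.

h_sync ≈ 49670 km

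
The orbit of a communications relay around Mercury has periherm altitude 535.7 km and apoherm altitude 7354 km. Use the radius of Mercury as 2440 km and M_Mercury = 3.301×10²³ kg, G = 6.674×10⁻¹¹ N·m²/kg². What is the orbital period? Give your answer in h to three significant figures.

μ = GM = 6.674×10⁻¹¹ × 3.301×10²³ = 2.203×10¹³ m³/s².
r_p = 2440 + 535.7 = 2975.7 km = 2.9757×10⁶ m.
r_a = 2440 + 7354 = 9794.0 km = 9.7940×10⁶ m.
Semi-major axis a = (r_p + r_a)/2 = (2975.7 + 9794.0)/2 = 6384.9 km = 6.385×10⁶ m.
By Kepler's third law T = 2π√(a³/μ) = 2π × 3.437×10³ = 2.160×10⁴ s.
= 5.999 h.

T ≈ 6.00 h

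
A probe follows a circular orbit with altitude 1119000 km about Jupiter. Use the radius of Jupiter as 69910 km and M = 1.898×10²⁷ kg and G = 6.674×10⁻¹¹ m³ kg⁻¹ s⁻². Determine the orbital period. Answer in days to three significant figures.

T ≈ 8.38 days

μ = GM = 6.674×10⁻¹¹ × 1.898×10²⁷ = 1.267×10¹⁷ m³/s².
r = 69910 + 1119000 = 1188900 km = 1.1889×10⁹ m.
Kepler's third law: T = 2π√(r³/μ) = 2π√((1.189×10⁹)³ / 1.267×10¹⁷).
r³/μ = 1.327×10¹⁰ s², so T = 2π × 1.152×10⁵ = 7.237×10⁵ s.
Converting: 7.237×10⁵ s ÷ 86400 = 8.376 days.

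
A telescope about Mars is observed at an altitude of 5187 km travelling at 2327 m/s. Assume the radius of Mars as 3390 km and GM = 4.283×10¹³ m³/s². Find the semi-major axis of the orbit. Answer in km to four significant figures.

a ≈ 9367 km

r = 3390 + 5187 = 8577.0 km = 8.577×10⁶ m.
Vis-viva rearranged: 1/a = 2/r − v²/μ = 2.332×10⁻⁷ − 1.264×10⁻⁷ = 1.068×10⁻⁷ m⁻¹.
a = 9.367×10⁶ m = 9367.4 km.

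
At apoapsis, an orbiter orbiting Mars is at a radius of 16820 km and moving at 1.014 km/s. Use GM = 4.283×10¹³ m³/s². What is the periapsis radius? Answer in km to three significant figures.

periapsis radius ≈ 4250 km

r_a = 1.682×10⁷ m.
Specific energy ε = v²/2 − μ/r = -2.032×10⁶ J/kg, so a = −μ/(2ε) = 1.054×10⁷ m.
The apsides satisfy r_p + r_a = 2a, so the periapsis radius is 2a − r_a = 4.255×10⁶ m = 4254.9 km.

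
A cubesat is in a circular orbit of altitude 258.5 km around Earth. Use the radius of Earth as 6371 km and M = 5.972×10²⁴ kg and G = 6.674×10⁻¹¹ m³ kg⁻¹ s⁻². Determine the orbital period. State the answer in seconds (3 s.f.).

T ≈ 5370 seconds

μ = GM = 6.674×10⁻¹¹ × 5.972×10²⁴ = 3.986×10¹⁴ m³/s².
r = 6371 + 258.5 = 6629.5 km = 6.6295×10⁶ m.
Kepler's third law: T = 2π√(r³/μ) = 2π√((6.630×10⁶)³ / 3.986×10¹⁴).
r³/μ = 7.310×10⁵ s², so T = 2π × 8.550×10² = 5.372×10³ s.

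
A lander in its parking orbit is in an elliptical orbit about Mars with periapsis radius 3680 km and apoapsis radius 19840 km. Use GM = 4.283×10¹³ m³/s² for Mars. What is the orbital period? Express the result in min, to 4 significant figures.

T ≈ 645.3 min

Semi-major axis a = (r_p + r_a)/2 = (3680.0 + 19840)/2 = 11760 km = 1.176×10⁷ m.
By Kepler's third law T = 2π√(a³/μ) = 2π × 6.162×10³ = 3.872×10⁴ s.
= 645.3 min.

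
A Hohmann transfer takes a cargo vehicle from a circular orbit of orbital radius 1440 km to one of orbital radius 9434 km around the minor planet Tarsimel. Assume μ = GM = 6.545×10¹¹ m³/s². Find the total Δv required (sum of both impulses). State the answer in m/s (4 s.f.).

Δv_total ≈ 341.7 m/s

r₁ = 1440 km = 1.440×10⁶ m.
r₂ = 9434 km = 9.434×10⁶ m.
Transfer ellipse a_t = (r₁ + r₂)/2 = 5.437×10⁶ m.
At r₁: circular v_c1 = √(μ/r₁) = 674.2 m/s; transfer-periapsis v_p = √[μ(2/r₁ − 1/a_t)] = 888.1 m/s.
Δv₁ = v_p − v_c1 = 213.9 m/s.
At r₂: circular v_c2 = √(μ/r₂) = 263.4 m/s; transfer-apoapsis v_a = √[μ(2/r₂ − 1/a_t)] = 135.6 m/s.
Δv₂ = v_c2 − v_a = 127.8 m/s.
Total Δv = Δv₁ + Δv₂ = 341.7 m/s.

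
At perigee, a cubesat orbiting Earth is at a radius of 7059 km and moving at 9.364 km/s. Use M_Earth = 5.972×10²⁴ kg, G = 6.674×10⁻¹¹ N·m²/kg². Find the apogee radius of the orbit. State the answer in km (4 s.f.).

apogee radius ≈ 24520 km

μ = GM = 6.674×10⁻¹¹ × 5.972×10²⁴ = 3.986×10¹⁴ m³/s².
r_p = 7.059×10⁶ m.
Specific energy ε = v²/2 − μ/r = -1.262×10⁷ J/kg, so a = −μ/(2ε) = 1.579×10⁷ m.
The apsides satisfy r_p + r_a = 2a, so the apogee radius is 2a − r_p = 2.452×10⁷ m = 24522 km.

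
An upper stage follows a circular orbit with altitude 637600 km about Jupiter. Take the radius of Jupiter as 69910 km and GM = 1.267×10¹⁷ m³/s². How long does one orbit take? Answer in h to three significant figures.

r = 69910 + 637600 = 707510 km = 7.0751×10⁸ m.
Kepler's third law: T = 2π√(r³/μ) = 2π√((7.075×10⁸)³ / 1.267×10¹⁷).
r³/μ = 2.795×10⁹ s², so T = 2π × 5.287×10⁴ = 3.322×10⁵ s.
Converting: 3.322×10⁵ s ÷ 3600 = 92.28 h.

T ≈ 92.3 h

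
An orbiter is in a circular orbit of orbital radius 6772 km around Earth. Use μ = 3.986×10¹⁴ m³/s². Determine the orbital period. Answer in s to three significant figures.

T ≈ 5550 s

r = 6772 km = 6.772×10⁶ m.
Kepler's third law: T = 2π√(r³/μ) = 2π√((6.772×10⁶)³ / 3.986×10¹⁴).
r³/μ = 7.791×10⁵ s², so T = 2π × 8.827×10² = 5.546×10³ s.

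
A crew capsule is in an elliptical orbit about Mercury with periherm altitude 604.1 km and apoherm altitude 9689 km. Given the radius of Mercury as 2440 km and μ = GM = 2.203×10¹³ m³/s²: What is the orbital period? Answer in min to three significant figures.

r_p = 2440 + 604.1 = 3044.1 km = 3.0441×10⁶ m.
r_a = 2440 + 9689 = 12129 km = 1.2129×10⁷ m.
Semi-major axis a = (r_p + r_a)/2 = (3044.1 + 12129)/2 = 7586.6 km = 7.587×10⁶ m.
By Kepler's third law T = 2π√(a³/μ) = 2π × 4.452×10³ = 2.797×10⁴ s.
= 466.2 min.

T ≈ 466 min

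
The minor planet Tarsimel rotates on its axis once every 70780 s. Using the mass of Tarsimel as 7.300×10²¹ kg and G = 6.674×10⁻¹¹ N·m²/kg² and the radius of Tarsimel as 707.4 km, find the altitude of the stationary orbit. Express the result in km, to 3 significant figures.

μ = GM = 6.674×10⁻¹¹ × 7.300×10²¹ = 4.872×10¹¹ m³/s².
A synchronous orbit has period T, so by Kepler's third law a = (μT²/4π²)^(1/3).
μT²/4π² = 4.872×10¹¹ × (7.078×10⁴)² / 39.48 = 6.183×10¹⁹ m³.
a = 3.954×10⁶ m = 3954.2 km.
Altitude h = a − R = 3954.2 − 707.4 = 3246.8 km.

h_sync ≈ 3250 km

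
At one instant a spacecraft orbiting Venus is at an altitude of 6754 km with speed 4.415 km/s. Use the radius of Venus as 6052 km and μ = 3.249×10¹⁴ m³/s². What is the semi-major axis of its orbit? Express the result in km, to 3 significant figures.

r = 6052 + 6754 = 12806 km = 1.281×10⁷ m.
Specific orbital energy ε = v²/2 − μ/r = (4415)²/2 − 3.249×10¹⁴/1.281×10⁷ = -1.562×10⁷ J/kg.
Since ε = −μ/(2a), a = −μ/(2ε) = 1.040×10⁷ m = 10397 km.

a ≈ 10400 km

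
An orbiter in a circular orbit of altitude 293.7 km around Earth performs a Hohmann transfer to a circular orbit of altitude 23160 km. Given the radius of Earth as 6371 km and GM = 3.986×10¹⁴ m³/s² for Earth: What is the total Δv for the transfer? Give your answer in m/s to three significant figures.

r₁ = 6371 + 293.7 = 6664.7 km = 6.6647×10⁶ m.
r₂ = 6371 + 23160 = 29531 km = 2.9531×10⁷ m.
Transfer ellipse a_t = (r₁ + r₂)/2 = 1.810×10⁷ m.
At r₁: circular v_c1 = √(μ/r₁) = 7734 m/s; transfer-perigee v_p = √[μ(2/r₁ − 1/a_t)] = 9879 m/s.
Δv₁ = v_p − v_c1 = 2145 m/s.
At r₂: circular v_c2 = √(μ/r₂) = 3674 m/s; transfer-apogee v_a = √[μ(2/r₂ − 1/a_t)] = 2229 m/s.
Δv₂ = v_c2 − v_a = 1444 m/s.
Total Δv = Δv₁ + Δv₂ = 3590 m/s.

Δv_total ≈ 3590 m/s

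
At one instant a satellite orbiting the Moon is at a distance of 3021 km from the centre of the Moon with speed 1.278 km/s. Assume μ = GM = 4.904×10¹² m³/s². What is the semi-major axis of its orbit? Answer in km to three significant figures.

a ≈ 3040 km

r = 3.021×10⁶ m.
Specific orbital energy ε = v²/2 − μ/r = (1278)²/2 − 4.904×10¹²/3.021×10⁶ = -8.067×10⁵ J/kg.
Since ε = −μ/(2a), a = −μ/(2ε) = 3.040×10⁶ m = 3039.7 km.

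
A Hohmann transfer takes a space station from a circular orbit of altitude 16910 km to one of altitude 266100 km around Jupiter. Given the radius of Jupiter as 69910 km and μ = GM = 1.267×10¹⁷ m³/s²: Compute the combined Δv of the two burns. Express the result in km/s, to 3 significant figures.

r₁ = 69910 + 16910 = 86820 km = 8.6820×10⁷ m.
r₂ = 69910 + 266100 = 336010 km = 3.3601×10⁸ m.
Transfer ellipse a_t = (r₁ + r₂)/2 = 2.114×10⁸ m.
At r₁: circular v_c1 = √(μ/r₁) = 38200 m/s; transfer-perijove v_p = √[μ(2/r₁ − 1/a_t)] = 48160 m/s.
Δv₁ = v_p − v_c1 = 9959 m/s.
At r₂: circular v_c2 = √(μ/r₂) = 19420 m/s; transfer-apojove v_a = √[μ(2/r₂ − 1/a_t)] = 12440 m/s.
Δv₂ = v_c2 − v_a = 6975 m/s.
Total Δv = Δv₁ + Δv₂ = 16930 m/s = 16.93 km/s.

Δv_total ≈ 16.9 km/s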